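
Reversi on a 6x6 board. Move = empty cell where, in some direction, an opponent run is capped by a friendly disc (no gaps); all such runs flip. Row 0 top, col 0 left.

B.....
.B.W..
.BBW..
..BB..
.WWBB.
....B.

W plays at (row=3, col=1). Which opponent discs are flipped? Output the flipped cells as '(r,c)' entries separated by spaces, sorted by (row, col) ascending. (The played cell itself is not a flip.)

Answer: (2,2)

Derivation:
Dir NW: first cell '.' (not opp) -> no flip
Dir N: opp run (2,1) (1,1), next='.' -> no flip
Dir NE: opp run (2,2) capped by W -> flip
Dir W: first cell '.' (not opp) -> no flip
Dir E: opp run (3,2) (3,3), next='.' -> no flip
Dir SW: first cell '.' (not opp) -> no flip
Dir S: first cell 'W' (not opp) -> no flip
Dir SE: first cell 'W' (not opp) -> no flip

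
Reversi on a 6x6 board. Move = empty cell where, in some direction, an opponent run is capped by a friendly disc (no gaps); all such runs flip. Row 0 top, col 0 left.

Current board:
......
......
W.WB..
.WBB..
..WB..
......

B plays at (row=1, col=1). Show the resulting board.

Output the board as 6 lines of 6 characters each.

Answer: ......
.B....
W.BB..
.WBB..
..WB..
......

Derivation:
Place B at (1,1); scan 8 dirs for brackets.
Dir NW: first cell '.' (not opp) -> no flip
Dir N: first cell '.' (not opp) -> no flip
Dir NE: first cell '.' (not opp) -> no flip
Dir W: first cell '.' (not opp) -> no flip
Dir E: first cell '.' (not opp) -> no flip
Dir SW: opp run (2,0), next=edge -> no flip
Dir S: first cell '.' (not opp) -> no flip
Dir SE: opp run (2,2) capped by B -> flip
All flips: (2,2)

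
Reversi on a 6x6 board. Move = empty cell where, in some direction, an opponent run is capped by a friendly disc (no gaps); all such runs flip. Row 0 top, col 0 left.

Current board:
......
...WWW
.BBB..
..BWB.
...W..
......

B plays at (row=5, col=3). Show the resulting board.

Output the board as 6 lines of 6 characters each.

Answer: ......
...WWW
.BBB..
..BBB.
...B..
...B..

Derivation:
Place B at (5,3); scan 8 dirs for brackets.
Dir NW: first cell '.' (not opp) -> no flip
Dir N: opp run (4,3) (3,3) capped by B -> flip
Dir NE: first cell '.' (not opp) -> no flip
Dir W: first cell '.' (not opp) -> no flip
Dir E: first cell '.' (not opp) -> no flip
Dir SW: edge -> no flip
Dir S: edge -> no flip
Dir SE: edge -> no flip
All flips: (3,3) (4,3)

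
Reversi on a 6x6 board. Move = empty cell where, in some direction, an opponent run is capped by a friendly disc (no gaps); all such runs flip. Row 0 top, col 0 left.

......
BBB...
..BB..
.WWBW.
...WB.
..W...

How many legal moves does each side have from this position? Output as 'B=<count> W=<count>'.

Answer: B=8 W=6

Derivation:
-- B to move --
(2,0): no bracket -> illegal
(2,1): no bracket -> illegal
(2,4): flips 1 -> legal
(2,5): no bracket -> illegal
(3,0): flips 2 -> legal
(3,5): flips 1 -> legal
(4,0): flips 1 -> legal
(4,1): flips 1 -> legal
(4,2): flips 2 -> legal
(4,5): flips 1 -> legal
(5,1): no bracket -> illegal
(5,3): flips 1 -> legal
(5,4): no bracket -> illegal
B mobility = 8
-- W to move --
(0,0): no bracket -> illegal
(0,1): flips 2 -> legal
(0,2): flips 2 -> legal
(0,3): no bracket -> illegal
(1,3): flips 3 -> legal
(1,4): flips 1 -> legal
(2,0): no bracket -> illegal
(2,1): no bracket -> illegal
(2,4): no bracket -> illegal
(3,5): no bracket -> illegal
(4,2): no bracket -> illegal
(4,5): flips 1 -> legal
(5,3): no bracket -> illegal
(5,4): flips 1 -> legal
(5,5): no bracket -> illegal
W mobility = 6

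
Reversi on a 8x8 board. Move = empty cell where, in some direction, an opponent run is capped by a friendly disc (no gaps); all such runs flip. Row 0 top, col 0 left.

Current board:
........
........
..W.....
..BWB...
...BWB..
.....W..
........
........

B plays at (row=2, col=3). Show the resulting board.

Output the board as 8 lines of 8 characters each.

Answer: ........
........
..WB....
..BBB...
...BWB..
.....W..
........
........

Derivation:
Place B at (2,3); scan 8 dirs for brackets.
Dir NW: first cell '.' (not opp) -> no flip
Dir N: first cell '.' (not opp) -> no flip
Dir NE: first cell '.' (not opp) -> no flip
Dir W: opp run (2,2), next='.' -> no flip
Dir E: first cell '.' (not opp) -> no flip
Dir SW: first cell 'B' (not opp) -> no flip
Dir S: opp run (3,3) capped by B -> flip
Dir SE: first cell 'B' (not opp) -> no flip
All flips: (3,3)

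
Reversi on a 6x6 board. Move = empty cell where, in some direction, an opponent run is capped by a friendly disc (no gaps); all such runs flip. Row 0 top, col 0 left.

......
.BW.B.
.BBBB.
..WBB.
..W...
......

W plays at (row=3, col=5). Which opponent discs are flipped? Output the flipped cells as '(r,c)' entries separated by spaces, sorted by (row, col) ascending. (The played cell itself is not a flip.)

Answer: (3,3) (3,4)

Derivation:
Dir NW: opp run (2,4), next='.' -> no flip
Dir N: first cell '.' (not opp) -> no flip
Dir NE: edge -> no flip
Dir W: opp run (3,4) (3,3) capped by W -> flip
Dir E: edge -> no flip
Dir SW: first cell '.' (not opp) -> no flip
Dir S: first cell '.' (not opp) -> no flip
Dir SE: edge -> no flip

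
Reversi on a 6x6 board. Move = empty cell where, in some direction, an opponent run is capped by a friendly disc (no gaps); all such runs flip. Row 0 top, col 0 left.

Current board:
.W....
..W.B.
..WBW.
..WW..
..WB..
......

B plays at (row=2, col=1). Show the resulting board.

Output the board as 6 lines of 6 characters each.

Place B at (2,1); scan 8 dirs for brackets.
Dir NW: first cell '.' (not opp) -> no flip
Dir N: first cell '.' (not opp) -> no flip
Dir NE: opp run (1,2), next='.' -> no flip
Dir W: first cell '.' (not opp) -> no flip
Dir E: opp run (2,2) capped by B -> flip
Dir SW: first cell '.' (not opp) -> no flip
Dir S: first cell '.' (not opp) -> no flip
Dir SE: opp run (3,2) capped by B -> flip
All flips: (2,2) (3,2)

Answer: .W....
..W.B.
.BBBW.
..BW..
..WB..
......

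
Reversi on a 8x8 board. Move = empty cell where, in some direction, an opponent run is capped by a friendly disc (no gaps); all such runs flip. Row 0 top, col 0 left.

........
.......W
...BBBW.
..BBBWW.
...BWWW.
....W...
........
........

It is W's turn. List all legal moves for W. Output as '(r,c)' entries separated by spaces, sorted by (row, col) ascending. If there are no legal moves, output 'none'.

(1,2): flips 2 -> legal
(1,3): flips 1 -> legal
(1,4): flips 3 -> legal
(1,5): flips 1 -> legal
(1,6): no bracket -> illegal
(2,1): flips 2 -> legal
(2,2): flips 4 -> legal
(3,1): flips 3 -> legal
(4,1): no bracket -> illegal
(4,2): flips 1 -> legal
(5,2): no bracket -> illegal
(5,3): no bracket -> illegal

Answer: (1,2) (1,3) (1,4) (1,5) (2,1) (2,2) (3,1) (4,2)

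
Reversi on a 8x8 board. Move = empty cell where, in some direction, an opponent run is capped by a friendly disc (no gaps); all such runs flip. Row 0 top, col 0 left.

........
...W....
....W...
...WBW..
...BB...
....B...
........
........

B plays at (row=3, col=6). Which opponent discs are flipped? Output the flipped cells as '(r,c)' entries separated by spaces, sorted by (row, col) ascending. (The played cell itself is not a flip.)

Answer: (3,5)

Derivation:
Dir NW: first cell '.' (not opp) -> no flip
Dir N: first cell '.' (not opp) -> no flip
Dir NE: first cell '.' (not opp) -> no flip
Dir W: opp run (3,5) capped by B -> flip
Dir E: first cell '.' (not opp) -> no flip
Dir SW: first cell '.' (not opp) -> no flip
Dir S: first cell '.' (not opp) -> no flip
Dir SE: first cell '.' (not opp) -> no flip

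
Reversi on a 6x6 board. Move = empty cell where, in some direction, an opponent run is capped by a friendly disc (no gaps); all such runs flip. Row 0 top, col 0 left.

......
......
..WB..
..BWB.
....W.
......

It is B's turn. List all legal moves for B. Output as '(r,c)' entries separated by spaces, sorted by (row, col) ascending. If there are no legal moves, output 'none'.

(1,1): no bracket -> illegal
(1,2): flips 1 -> legal
(1,3): no bracket -> illegal
(2,1): flips 1 -> legal
(2,4): no bracket -> illegal
(3,1): no bracket -> illegal
(3,5): no bracket -> illegal
(4,2): no bracket -> illegal
(4,3): flips 1 -> legal
(4,5): no bracket -> illegal
(5,3): no bracket -> illegal
(5,4): flips 1 -> legal
(5,5): no bracket -> illegal

Answer: (1,2) (2,1) (4,3) (5,4)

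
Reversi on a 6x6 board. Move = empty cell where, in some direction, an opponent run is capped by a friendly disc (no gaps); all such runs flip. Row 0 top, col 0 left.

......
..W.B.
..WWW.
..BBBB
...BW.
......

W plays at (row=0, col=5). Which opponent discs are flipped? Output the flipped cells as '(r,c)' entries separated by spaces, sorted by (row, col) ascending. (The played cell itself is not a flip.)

Answer: (1,4)

Derivation:
Dir NW: edge -> no flip
Dir N: edge -> no flip
Dir NE: edge -> no flip
Dir W: first cell '.' (not opp) -> no flip
Dir E: edge -> no flip
Dir SW: opp run (1,4) capped by W -> flip
Dir S: first cell '.' (not opp) -> no flip
Dir SE: edge -> no flip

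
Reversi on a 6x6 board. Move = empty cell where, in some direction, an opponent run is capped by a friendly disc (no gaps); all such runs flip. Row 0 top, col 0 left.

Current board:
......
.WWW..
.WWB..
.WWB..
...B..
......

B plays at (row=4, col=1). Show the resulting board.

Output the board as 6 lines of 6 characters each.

Place B at (4,1); scan 8 dirs for brackets.
Dir NW: first cell '.' (not opp) -> no flip
Dir N: opp run (3,1) (2,1) (1,1), next='.' -> no flip
Dir NE: opp run (3,2) capped by B -> flip
Dir W: first cell '.' (not opp) -> no flip
Dir E: first cell '.' (not opp) -> no flip
Dir SW: first cell '.' (not opp) -> no flip
Dir S: first cell '.' (not opp) -> no flip
Dir SE: first cell '.' (not opp) -> no flip
All flips: (3,2)

Answer: ......
.WWW..
.WWB..
.WBB..
.B.B..
......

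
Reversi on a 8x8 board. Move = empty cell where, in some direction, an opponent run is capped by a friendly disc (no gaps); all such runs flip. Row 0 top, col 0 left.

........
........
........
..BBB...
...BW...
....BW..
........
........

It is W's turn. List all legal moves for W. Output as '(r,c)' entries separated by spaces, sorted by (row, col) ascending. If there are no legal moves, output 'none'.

Answer: (2,2) (2,4) (4,2) (5,3) (6,4)

Derivation:
(2,1): no bracket -> illegal
(2,2): flips 1 -> legal
(2,3): no bracket -> illegal
(2,4): flips 1 -> legal
(2,5): no bracket -> illegal
(3,1): no bracket -> illegal
(3,5): no bracket -> illegal
(4,1): no bracket -> illegal
(4,2): flips 1 -> legal
(4,5): no bracket -> illegal
(5,2): no bracket -> illegal
(5,3): flips 1 -> legal
(6,3): no bracket -> illegal
(6,4): flips 1 -> legal
(6,5): no bracket -> illegal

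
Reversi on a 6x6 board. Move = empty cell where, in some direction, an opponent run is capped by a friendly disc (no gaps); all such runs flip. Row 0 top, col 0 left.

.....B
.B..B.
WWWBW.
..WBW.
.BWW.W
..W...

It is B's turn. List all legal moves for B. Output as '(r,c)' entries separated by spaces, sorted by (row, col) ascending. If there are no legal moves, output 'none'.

(1,0): no bracket -> illegal
(1,2): no bracket -> illegal
(1,3): no bracket -> illegal
(1,5): flips 1 -> legal
(2,5): flips 1 -> legal
(3,0): no bracket -> illegal
(3,1): flips 2 -> legal
(3,5): flips 1 -> legal
(4,4): flips 4 -> legal
(5,1): flips 1 -> legal
(5,3): flips 1 -> legal
(5,4): no bracket -> illegal
(5,5): no bracket -> illegal

Answer: (1,5) (2,5) (3,1) (3,5) (4,4) (5,1) (5,3)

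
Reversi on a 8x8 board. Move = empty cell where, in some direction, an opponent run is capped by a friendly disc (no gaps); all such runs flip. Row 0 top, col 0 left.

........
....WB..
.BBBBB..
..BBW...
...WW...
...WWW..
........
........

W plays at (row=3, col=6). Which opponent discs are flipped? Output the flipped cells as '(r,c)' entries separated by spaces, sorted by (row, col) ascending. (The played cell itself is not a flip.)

Answer: (2,5)

Derivation:
Dir NW: opp run (2,5) capped by W -> flip
Dir N: first cell '.' (not opp) -> no flip
Dir NE: first cell '.' (not opp) -> no flip
Dir W: first cell '.' (not opp) -> no flip
Dir E: first cell '.' (not opp) -> no flip
Dir SW: first cell '.' (not opp) -> no flip
Dir S: first cell '.' (not opp) -> no flip
Dir SE: first cell '.' (not opp) -> no flip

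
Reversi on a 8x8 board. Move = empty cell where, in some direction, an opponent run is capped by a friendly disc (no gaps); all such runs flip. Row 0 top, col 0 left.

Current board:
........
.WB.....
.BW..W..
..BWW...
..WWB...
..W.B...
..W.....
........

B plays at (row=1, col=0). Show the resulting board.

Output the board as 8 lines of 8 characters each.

Place B at (1,0); scan 8 dirs for brackets.
Dir NW: edge -> no flip
Dir N: first cell '.' (not opp) -> no flip
Dir NE: first cell '.' (not opp) -> no flip
Dir W: edge -> no flip
Dir E: opp run (1,1) capped by B -> flip
Dir SW: edge -> no flip
Dir S: first cell '.' (not opp) -> no flip
Dir SE: first cell 'B' (not opp) -> no flip
All flips: (1,1)

Answer: ........
BBB.....
.BW..W..
..BWW...
..WWB...
..W.B...
..W.....
........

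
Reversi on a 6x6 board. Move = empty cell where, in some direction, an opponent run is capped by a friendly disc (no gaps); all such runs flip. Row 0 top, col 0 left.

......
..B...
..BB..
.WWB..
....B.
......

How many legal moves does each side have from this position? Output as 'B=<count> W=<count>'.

Answer: B=4 W=4

Derivation:
-- B to move --
(2,0): no bracket -> illegal
(2,1): no bracket -> illegal
(3,0): flips 2 -> legal
(4,0): flips 1 -> legal
(4,1): flips 1 -> legal
(4,2): flips 1 -> legal
(4,3): no bracket -> illegal
B mobility = 4
-- W to move --
(0,1): no bracket -> illegal
(0,2): flips 2 -> legal
(0,3): no bracket -> illegal
(1,1): no bracket -> illegal
(1,3): flips 1 -> legal
(1,4): flips 1 -> legal
(2,1): no bracket -> illegal
(2,4): no bracket -> illegal
(3,4): flips 1 -> legal
(3,5): no bracket -> illegal
(4,2): no bracket -> illegal
(4,3): no bracket -> illegal
(4,5): no bracket -> illegal
(5,3): no bracket -> illegal
(5,4): no bracket -> illegal
(5,5): no bracket -> illegal
W mobility = 4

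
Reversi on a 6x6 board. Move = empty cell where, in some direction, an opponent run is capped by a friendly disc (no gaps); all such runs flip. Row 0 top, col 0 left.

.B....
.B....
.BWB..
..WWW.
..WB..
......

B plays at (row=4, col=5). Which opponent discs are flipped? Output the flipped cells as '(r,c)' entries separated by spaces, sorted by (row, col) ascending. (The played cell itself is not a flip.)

Dir NW: opp run (3,4) capped by B -> flip
Dir N: first cell '.' (not opp) -> no flip
Dir NE: edge -> no flip
Dir W: first cell '.' (not opp) -> no flip
Dir E: edge -> no flip
Dir SW: first cell '.' (not opp) -> no flip
Dir S: first cell '.' (not opp) -> no flip
Dir SE: edge -> no flip

Answer: (3,4)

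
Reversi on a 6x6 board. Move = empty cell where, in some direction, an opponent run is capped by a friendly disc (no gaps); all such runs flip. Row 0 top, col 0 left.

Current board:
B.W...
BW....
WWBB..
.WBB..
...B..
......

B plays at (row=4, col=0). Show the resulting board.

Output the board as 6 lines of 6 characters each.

Place B at (4,0); scan 8 dirs for brackets.
Dir NW: edge -> no flip
Dir N: first cell '.' (not opp) -> no flip
Dir NE: opp run (3,1) capped by B -> flip
Dir W: edge -> no flip
Dir E: first cell '.' (not opp) -> no flip
Dir SW: edge -> no flip
Dir S: first cell '.' (not opp) -> no flip
Dir SE: first cell '.' (not opp) -> no flip
All flips: (3,1)

Answer: B.W...
BW....
WWBB..
.BBB..
B..B..
......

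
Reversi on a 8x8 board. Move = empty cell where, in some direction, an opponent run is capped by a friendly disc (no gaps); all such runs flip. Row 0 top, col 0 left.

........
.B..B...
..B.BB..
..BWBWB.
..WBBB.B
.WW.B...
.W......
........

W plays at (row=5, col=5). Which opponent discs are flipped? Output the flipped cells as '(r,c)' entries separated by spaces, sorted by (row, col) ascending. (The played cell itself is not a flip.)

Answer: (4,4) (4,5)

Derivation:
Dir NW: opp run (4,4) capped by W -> flip
Dir N: opp run (4,5) capped by W -> flip
Dir NE: first cell '.' (not opp) -> no flip
Dir W: opp run (5,4), next='.' -> no flip
Dir E: first cell '.' (not opp) -> no flip
Dir SW: first cell '.' (not opp) -> no flip
Dir S: first cell '.' (not opp) -> no flip
Dir SE: first cell '.' (not opp) -> no flip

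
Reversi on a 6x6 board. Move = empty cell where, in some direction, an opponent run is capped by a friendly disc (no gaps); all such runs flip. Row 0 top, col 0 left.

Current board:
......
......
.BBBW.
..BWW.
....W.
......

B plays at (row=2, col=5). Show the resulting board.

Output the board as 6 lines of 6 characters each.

Place B at (2,5); scan 8 dirs for brackets.
Dir NW: first cell '.' (not opp) -> no flip
Dir N: first cell '.' (not opp) -> no flip
Dir NE: edge -> no flip
Dir W: opp run (2,4) capped by B -> flip
Dir E: edge -> no flip
Dir SW: opp run (3,4), next='.' -> no flip
Dir S: first cell '.' (not opp) -> no flip
Dir SE: edge -> no flip
All flips: (2,4)

Answer: ......
......
.BBBBB
..BWW.
....W.
......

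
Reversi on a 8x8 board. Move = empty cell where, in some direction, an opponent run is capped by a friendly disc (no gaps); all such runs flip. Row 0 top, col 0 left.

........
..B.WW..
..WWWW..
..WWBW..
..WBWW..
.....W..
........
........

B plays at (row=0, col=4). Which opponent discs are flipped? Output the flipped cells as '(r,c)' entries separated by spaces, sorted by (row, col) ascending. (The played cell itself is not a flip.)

Dir NW: edge -> no flip
Dir N: edge -> no flip
Dir NE: edge -> no flip
Dir W: first cell '.' (not opp) -> no flip
Dir E: first cell '.' (not opp) -> no flip
Dir SW: first cell '.' (not opp) -> no flip
Dir S: opp run (1,4) (2,4) capped by B -> flip
Dir SE: opp run (1,5), next='.' -> no flip

Answer: (1,4) (2,4)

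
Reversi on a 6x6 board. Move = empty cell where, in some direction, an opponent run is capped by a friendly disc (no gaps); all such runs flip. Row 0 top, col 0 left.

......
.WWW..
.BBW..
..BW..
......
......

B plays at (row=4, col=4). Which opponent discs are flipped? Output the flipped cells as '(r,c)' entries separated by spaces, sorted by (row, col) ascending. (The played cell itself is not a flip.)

Dir NW: opp run (3,3) capped by B -> flip
Dir N: first cell '.' (not opp) -> no flip
Dir NE: first cell '.' (not opp) -> no flip
Dir W: first cell '.' (not opp) -> no flip
Dir E: first cell '.' (not opp) -> no flip
Dir SW: first cell '.' (not opp) -> no flip
Dir S: first cell '.' (not opp) -> no flip
Dir SE: first cell '.' (not opp) -> no flip

Answer: (3,3)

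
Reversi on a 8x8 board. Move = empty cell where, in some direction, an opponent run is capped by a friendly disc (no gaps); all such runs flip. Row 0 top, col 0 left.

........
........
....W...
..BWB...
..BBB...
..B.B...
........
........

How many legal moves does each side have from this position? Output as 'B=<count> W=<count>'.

-- B to move --
(1,3): no bracket -> illegal
(1,4): flips 1 -> legal
(1,5): flips 2 -> legal
(2,2): flips 1 -> legal
(2,3): flips 1 -> legal
(2,5): no bracket -> illegal
(3,5): no bracket -> illegal
B mobility = 4
-- W to move --
(2,1): no bracket -> illegal
(2,2): no bracket -> illegal
(2,3): no bracket -> illegal
(2,5): no bracket -> illegal
(3,1): flips 1 -> legal
(3,5): flips 1 -> legal
(4,1): no bracket -> illegal
(4,5): no bracket -> illegal
(5,1): flips 1 -> legal
(5,3): flips 1 -> legal
(5,5): flips 1 -> legal
(6,1): no bracket -> illegal
(6,2): no bracket -> illegal
(6,3): no bracket -> illegal
(6,4): flips 3 -> legal
(6,5): no bracket -> illegal
W mobility = 6

Answer: B=4 W=6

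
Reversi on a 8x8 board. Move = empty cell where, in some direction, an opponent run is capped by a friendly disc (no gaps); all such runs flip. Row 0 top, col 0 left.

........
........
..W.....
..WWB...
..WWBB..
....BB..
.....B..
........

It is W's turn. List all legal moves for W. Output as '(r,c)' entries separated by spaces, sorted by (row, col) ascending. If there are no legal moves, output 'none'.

Answer: (2,5) (3,5) (4,6) (6,6) (7,6)

Derivation:
(2,3): no bracket -> illegal
(2,4): no bracket -> illegal
(2,5): flips 1 -> legal
(3,5): flips 1 -> legal
(3,6): no bracket -> illegal
(4,6): flips 2 -> legal
(5,3): no bracket -> illegal
(5,6): no bracket -> illegal
(6,3): no bracket -> illegal
(6,4): no bracket -> illegal
(6,6): flips 2 -> legal
(7,4): no bracket -> illegal
(7,5): no bracket -> illegal
(7,6): flips 2 -> legal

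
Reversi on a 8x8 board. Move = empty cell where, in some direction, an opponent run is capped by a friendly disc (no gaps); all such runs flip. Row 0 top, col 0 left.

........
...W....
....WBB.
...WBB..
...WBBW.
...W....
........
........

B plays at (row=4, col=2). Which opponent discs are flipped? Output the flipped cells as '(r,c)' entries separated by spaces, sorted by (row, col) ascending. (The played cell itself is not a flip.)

Answer: (4,3)

Derivation:
Dir NW: first cell '.' (not opp) -> no flip
Dir N: first cell '.' (not opp) -> no flip
Dir NE: opp run (3,3) (2,4), next='.' -> no flip
Dir W: first cell '.' (not opp) -> no flip
Dir E: opp run (4,3) capped by B -> flip
Dir SW: first cell '.' (not opp) -> no flip
Dir S: first cell '.' (not opp) -> no flip
Dir SE: opp run (5,3), next='.' -> no flip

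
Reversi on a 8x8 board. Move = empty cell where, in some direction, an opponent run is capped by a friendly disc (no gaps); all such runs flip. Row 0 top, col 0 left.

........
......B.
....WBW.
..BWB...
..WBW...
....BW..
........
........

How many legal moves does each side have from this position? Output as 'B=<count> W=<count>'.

Answer: B=8 W=6

Derivation:
-- B to move --
(1,3): no bracket -> illegal
(1,4): flips 1 -> legal
(1,5): no bracket -> illegal
(1,7): no bracket -> illegal
(2,2): no bracket -> illegal
(2,3): flips 2 -> legal
(2,7): flips 1 -> legal
(3,1): no bracket -> illegal
(3,5): no bracket -> illegal
(3,6): flips 1 -> legal
(3,7): no bracket -> illegal
(4,1): flips 1 -> legal
(4,5): flips 1 -> legal
(4,6): no bracket -> illegal
(5,1): no bracket -> illegal
(5,2): flips 1 -> legal
(5,3): no bracket -> illegal
(5,6): flips 1 -> legal
(6,4): no bracket -> illegal
(6,5): no bracket -> illegal
(6,6): no bracket -> illegal
B mobility = 8
-- W to move --
(0,5): no bracket -> illegal
(0,6): flips 1 -> legal
(0,7): no bracket -> illegal
(1,4): no bracket -> illegal
(1,5): no bracket -> illegal
(1,7): no bracket -> illegal
(2,1): no bracket -> illegal
(2,2): flips 1 -> legal
(2,3): no bracket -> illegal
(2,7): no bracket -> illegal
(3,1): flips 1 -> legal
(3,5): flips 1 -> legal
(3,6): no bracket -> illegal
(4,1): no bracket -> illegal
(4,5): no bracket -> illegal
(5,2): no bracket -> illegal
(5,3): flips 2 -> legal
(6,3): no bracket -> illegal
(6,4): flips 1 -> legal
(6,5): no bracket -> illegal
W mobility = 6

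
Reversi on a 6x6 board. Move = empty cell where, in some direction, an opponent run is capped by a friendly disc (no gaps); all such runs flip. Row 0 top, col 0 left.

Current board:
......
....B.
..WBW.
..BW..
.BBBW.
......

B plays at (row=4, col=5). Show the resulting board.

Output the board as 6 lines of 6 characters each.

Answer: ......
....B.
..WBW.
..BW..
.BBBBB
......

Derivation:
Place B at (4,5); scan 8 dirs for brackets.
Dir NW: first cell '.' (not opp) -> no flip
Dir N: first cell '.' (not opp) -> no flip
Dir NE: edge -> no flip
Dir W: opp run (4,4) capped by B -> flip
Dir E: edge -> no flip
Dir SW: first cell '.' (not opp) -> no flip
Dir S: first cell '.' (not opp) -> no flip
Dir SE: edge -> no flip
All flips: (4,4)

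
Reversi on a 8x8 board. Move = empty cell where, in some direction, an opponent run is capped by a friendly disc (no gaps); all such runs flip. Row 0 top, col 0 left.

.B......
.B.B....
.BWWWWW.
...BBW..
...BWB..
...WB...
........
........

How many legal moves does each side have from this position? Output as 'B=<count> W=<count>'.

Answer: B=11 W=12

Derivation:
-- B to move --
(1,2): flips 1 -> legal
(1,4): flips 1 -> legal
(1,5): flips 3 -> legal
(1,6): flips 1 -> legal
(1,7): no bracket -> illegal
(2,7): flips 5 -> legal
(3,1): flips 1 -> legal
(3,2): no bracket -> illegal
(3,6): flips 1 -> legal
(3,7): no bracket -> illegal
(4,2): no bracket -> illegal
(4,6): flips 2 -> legal
(5,2): flips 1 -> legal
(5,5): flips 1 -> legal
(6,2): no bracket -> illegal
(6,3): flips 1 -> legal
(6,4): no bracket -> illegal
B mobility = 11
-- W to move --
(0,0): flips 1 -> legal
(0,2): flips 1 -> legal
(0,3): flips 1 -> legal
(0,4): flips 1 -> legal
(1,0): no bracket -> illegal
(1,2): no bracket -> illegal
(1,4): no bracket -> illegal
(2,0): flips 1 -> legal
(3,0): no bracket -> illegal
(3,1): no bracket -> illegal
(3,2): flips 2 -> legal
(3,6): no bracket -> illegal
(4,2): flips 2 -> legal
(4,6): flips 1 -> legal
(5,2): flips 2 -> legal
(5,5): flips 2 -> legal
(5,6): flips 2 -> legal
(6,3): no bracket -> illegal
(6,4): flips 1 -> legal
(6,5): no bracket -> illegal
W mobility = 12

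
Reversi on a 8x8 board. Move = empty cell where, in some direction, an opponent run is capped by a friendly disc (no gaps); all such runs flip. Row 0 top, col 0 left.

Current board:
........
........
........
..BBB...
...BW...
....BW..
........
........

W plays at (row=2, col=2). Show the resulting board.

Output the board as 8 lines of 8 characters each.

Answer: ........
........
..W.....
..BWB...
...BW...
....BW..
........
........

Derivation:
Place W at (2,2); scan 8 dirs for brackets.
Dir NW: first cell '.' (not opp) -> no flip
Dir N: first cell '.' (not opp) -> no flip
Dir NE: first cell '.' (not opp) -> no flip
Dir W: first cell '.' (not opp) -> no flip
Dir E: first cell '.' (not opp) -> no flip
Dir SW: first cell '.' (not opp) -> no flip
Dir S: opp run (3,2), next='.' -> no flip
Dir SE: opp run (3,3) capped by W -> flip
All flips: (3,3)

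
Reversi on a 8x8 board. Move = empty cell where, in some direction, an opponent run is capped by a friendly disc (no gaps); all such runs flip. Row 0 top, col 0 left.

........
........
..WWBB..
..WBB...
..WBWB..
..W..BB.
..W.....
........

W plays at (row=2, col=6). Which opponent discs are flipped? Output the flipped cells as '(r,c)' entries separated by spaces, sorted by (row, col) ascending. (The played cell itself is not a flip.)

Dir NW: first cell '.' (not opp) -> no flip
Dir N: first cell '.' (not opp) -> no flip
Dir NE: first cell '.' (not opp) -> no flip
Dir W: opp run (2,5) (2,4) capped by W -> flip
Dir E: first cell '.' (not opp) -> no flip
Dir SW: first cell '.' (not opp) -> no flip
Dir S: first cell '.' (not opp) -> no flip
Dir SE: first cell '.' (not opp) -> no flip

Answer: (2,4) (2,5)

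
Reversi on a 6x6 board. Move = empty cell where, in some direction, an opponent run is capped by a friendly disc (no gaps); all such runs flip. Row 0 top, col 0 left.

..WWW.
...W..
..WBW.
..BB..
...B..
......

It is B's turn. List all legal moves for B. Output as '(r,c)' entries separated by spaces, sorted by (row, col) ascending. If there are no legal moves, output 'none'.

(0,1): no bracket -> illegal
(0,5): no bracket -> illegal
(1,1): flips 1 -> legal
(1,2): flips 1 -> legal
(1,4): no bracket -> illegal
(1,5): flips 1 -> legal
(2,1): flips 1 -> legal
(2,5): flips 1 -> legal
(3,1): no bracket -> illegal
(3,4): no bracket -> illegal
(3,5): no bracket -> illegal

Answer: (1,1) (1,2) (1,5) (2,1) (2,5)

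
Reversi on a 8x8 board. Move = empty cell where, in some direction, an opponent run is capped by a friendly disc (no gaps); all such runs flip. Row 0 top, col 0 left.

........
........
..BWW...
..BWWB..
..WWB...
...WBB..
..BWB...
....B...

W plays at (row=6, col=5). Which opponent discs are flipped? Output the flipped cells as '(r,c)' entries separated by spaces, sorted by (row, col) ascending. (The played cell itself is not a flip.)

Dir NW: opp run (5,4) capped by W -> flip
Dir N: opp run (5,5), next='.' -> no flip
Dir NE: first cell '.' (not opp) -> no flip
Dir W: opp run (6,4) capped by W -> flip
Dir E: first cell '.' (not opp) -> no flip
Dir SW: opp run (7,4), next=edge -> no flip
Dir S: first cell '.' (not opp) -> no flip
Dir SE: first cell '.' (not opp) -> no flip

Answer: (5,4) (6,4)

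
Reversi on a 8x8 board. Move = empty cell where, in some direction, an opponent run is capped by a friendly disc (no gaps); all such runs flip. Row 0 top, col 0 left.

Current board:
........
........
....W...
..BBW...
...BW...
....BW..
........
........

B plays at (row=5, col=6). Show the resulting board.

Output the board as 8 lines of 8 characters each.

Place B at (5,6); scan 8 dirs for brackets.
Dir NW: first cell '.' (not opp) -> no flip
Dir N: first cell '.' (not opp) -> no flip
Dir NE: first cell '.' (not opp) -> no flip
Dir W: opp run (5,5) capped by B -> flip
Dir E: first cell '.' (not opp) -> no flip
Dir SW: first cell '.' (not opp) -> no flip
Dir S: first cell '.' (not opp) -> no flip
Dir SE: first cell '.' (not opp) -> no flip
All flips: (5,5)

Answer: ........
........
....W...
..BBW...
...BW...
....BBB.
........
........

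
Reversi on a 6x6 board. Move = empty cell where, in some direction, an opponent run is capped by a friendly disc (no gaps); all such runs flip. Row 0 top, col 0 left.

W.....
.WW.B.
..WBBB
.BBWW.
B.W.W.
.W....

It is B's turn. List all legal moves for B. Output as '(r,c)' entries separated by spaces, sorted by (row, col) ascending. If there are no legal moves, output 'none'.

(0,1): flips 1 -> legal
(0,2): flips 2 -> legal
(0,3): no bracket -> illegal
(1,0): no bracket -> illegal
(1,3): flips 1 -> legal
(2,0): no bracket -> illegal
(2,1): flips 1 -> legal
(3,5): flips 2 -> legal
(4,1): no bracket -> illegal
(4,3): flips 2 -> legal
(4,5): flips 1 -> legal
(5,0): no bracket -> illegal
(5,2): flips 1 -> legal
(5,3): flips 1 -> legal
(5,4): flips 2 -> legal
(5,5): no bracket -> illegal

Answer: (0,1) (0,2) (1,3) (2,1) (3,5) (4,3) (4,5) (5,2) (5,3) (5,4)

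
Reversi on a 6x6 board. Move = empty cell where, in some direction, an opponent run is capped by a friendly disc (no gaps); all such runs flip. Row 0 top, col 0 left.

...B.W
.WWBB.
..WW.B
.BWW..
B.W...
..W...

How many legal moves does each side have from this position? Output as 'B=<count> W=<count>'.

-- B to move --
(0,0): no bracket -> illegal
(0,1): no bracket -> illegal
(0,2): no bracket -> illegal
(0,4): no bracket -> illegal
(1,0): flips 2 -> legal
(1,5): no bracket -> illegal
(2,0): no bracket -> illegal
(2,1): flips 1 -> legal
(2,4): no bracket -> illegal
(3,4): flips 2 -> legal
(4,1): flips 2 -> legal
(4,3): flips 2 -> legal
(4,4): no bracket -> illegal
(5,1): no bracket -> illegal
(5,3): flips 1 -> legal
B mobility = 6
-- W to move --
(0,2): no bracket -> illegal
(0,4): flips 1 -> legal
(1,5): flips 2 -> legal
(2,0): flips 1 -> legal
(2,1): no bracket -> illegal
(2,4): no bracket -> illegal
(3,0): flips 1 -> legal
(3,4): no bracket -> illegal
(3,5): no bracket -> illegal
(4,1): no bracket -> illegal
(5,0): no bracket -> illegal
(5,1): no bracket -> illegal
W mobility = 4

Answer: B=6 W=4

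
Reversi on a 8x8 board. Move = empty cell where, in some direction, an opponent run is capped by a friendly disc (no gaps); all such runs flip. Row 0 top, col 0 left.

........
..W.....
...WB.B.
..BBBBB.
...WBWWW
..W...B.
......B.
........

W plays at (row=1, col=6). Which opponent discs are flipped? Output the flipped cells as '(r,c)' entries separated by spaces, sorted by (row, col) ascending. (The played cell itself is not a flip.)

Answer: (2,6) (3,6)

Derivation:
Dir NW: first cell '.' (not opp) -> no flip
Dir N: first cell '.' (not opp) -> no flip
Dir NE: first cell '.' (not opp) -> no flip
Dir W: first cell '.' (not opp) -> no flip
Dir E: first cell '.' (not opp) -> no flip
Dir SW: first cell '.' (not opp) -> no flip
Dir S: opp run (2,6) (3,6) capped by W -> flip
Dir SE: first cell '.' (not opp) -> no flip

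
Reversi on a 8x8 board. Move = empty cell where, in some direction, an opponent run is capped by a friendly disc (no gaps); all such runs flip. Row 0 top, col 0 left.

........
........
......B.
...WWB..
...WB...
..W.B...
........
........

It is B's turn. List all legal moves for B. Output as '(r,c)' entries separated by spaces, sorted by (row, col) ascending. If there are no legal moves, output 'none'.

(2,2): flips 1 -> legal
(2,3): no bracket -> illegal
(2,4): flips 1 -> legal
(2,5): no bracket -> illegal
(3,2): flips 3 -> legal
(4,1): no bracket -> illegal
(4,2): flips 1 -> legal
(4,5): no bracket -> illegal
(5,1): no bracket -> illegal
(5,3): no bracket -> illegal
(6,1): no bracket -> illegal
(6,2): no bracket -> illegal
(6,3): no bracket -> illegal

Answer: (2,2) (2,4) (3,2) (4,2)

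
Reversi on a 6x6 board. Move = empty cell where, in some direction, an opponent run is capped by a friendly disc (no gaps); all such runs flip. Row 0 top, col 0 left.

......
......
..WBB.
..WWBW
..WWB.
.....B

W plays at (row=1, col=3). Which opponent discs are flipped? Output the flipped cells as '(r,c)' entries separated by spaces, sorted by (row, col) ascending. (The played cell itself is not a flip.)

Answer: (2,3) (2,4)

Derivation:
Dir NW: first cell '.' (not opp) -> no flip
Dir N: first cell '.' (not opp) -> no flip
Dir NE: first cell '.' (not opp) -> no flip
Dir W: first cell '.' (not opp) -> no flip
Dir E: first cell '.' (not opp) -> no flip
Dir SW: first cell 'W' (not opp) -> no flip
Dir S: opp run (2,3) capped by W -> flip
Dir SE: opp run (2,4) capped by W -> flip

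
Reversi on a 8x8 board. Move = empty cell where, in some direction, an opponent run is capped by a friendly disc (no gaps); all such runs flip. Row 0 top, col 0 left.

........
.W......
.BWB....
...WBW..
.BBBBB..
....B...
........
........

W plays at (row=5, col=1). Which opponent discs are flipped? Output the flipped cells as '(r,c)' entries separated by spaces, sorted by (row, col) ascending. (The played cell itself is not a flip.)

Dir NW: first cell '.' (not opp) -> no flip
Dir N: opp run (4,1), next='.' -> no flip
Dir NE: opp run (4,2) capped by W -> flip
Dir W: first cell '.' (not opp) -> no flip
Dir E: first cell '.' (not opp) -> no flip
Dir SW: first cell '.' (not opp) -> no flip
Dir S: first cell '.' (not opp) -> no flip
Dir SE: first cell '.' (not opp) -> no flip

Answer: (4,2)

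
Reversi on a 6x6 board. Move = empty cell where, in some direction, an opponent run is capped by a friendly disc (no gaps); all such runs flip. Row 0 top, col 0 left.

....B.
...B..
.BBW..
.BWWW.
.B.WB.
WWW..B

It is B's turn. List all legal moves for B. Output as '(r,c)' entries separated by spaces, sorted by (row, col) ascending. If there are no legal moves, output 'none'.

Answer: (1,4) (2,4) (3,5) (4,2) (5,3) (5,4)

Derivation:
(1,2): no bracket -> illegal
(1,4): flips 2 -> legal
(2,4): flips 2 -> legal
(2,5): no bracket -> illegal
(3,5): flips 3 -> legal
(4,0): no bracket -> illegal
(4,2): flips 2 -> legal
(4,5): no bracket -> illegal
(5,3): flips 3 -> legal
(5,4): flips 2 -> legal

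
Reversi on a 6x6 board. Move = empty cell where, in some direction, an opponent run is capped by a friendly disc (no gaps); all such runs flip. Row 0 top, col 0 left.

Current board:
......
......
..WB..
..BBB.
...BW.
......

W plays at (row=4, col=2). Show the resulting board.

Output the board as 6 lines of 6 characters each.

Answer: ......
......
..WB..
..WBB.
..WWW.
......

Derivation:
Place W at (4,2); scan 8 dirs for brackets.
Dir NW: first cell '.' (not opp) -> no flip
Dir N: opp run (3,2) capped by W -> flip
Dir NE: opp run (3,3), next='.' -> no flip
Dir W: first cell '.' (not opp) -> no flip
Dir E: opp run (4,3) capped by W -> flip
Dir SW: first cell '.' (not opp) -> no flip
Dir S: first cell '.' (not opp) -> no flip
Dir SE: first cell '.' (not opp) -> no flip
All flips: (3,2) (4,3)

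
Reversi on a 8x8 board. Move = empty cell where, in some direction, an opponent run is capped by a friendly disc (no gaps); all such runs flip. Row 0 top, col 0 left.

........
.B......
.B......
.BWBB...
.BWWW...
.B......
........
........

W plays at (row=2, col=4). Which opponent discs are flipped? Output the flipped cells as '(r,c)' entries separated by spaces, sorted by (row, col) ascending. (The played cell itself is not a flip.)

Dir NW: first cell '.' (not opp) -> no flip
Dir N: first cell '.' (not opp) -> no flip
Dir NE: first cell '.' (not opp) -> no flip
Dir W: first cell '.' (not opp) -> no flip
Dir E: first cell '.' (not opp) -> no flip
Dir SW: opp run (3,3) capped by W -> flip
Dir S: opp run (3,4) capped by W -> flip
Dir SE: first cell '.' (not opp) -> no flip

Answer: (3,3) (3,4)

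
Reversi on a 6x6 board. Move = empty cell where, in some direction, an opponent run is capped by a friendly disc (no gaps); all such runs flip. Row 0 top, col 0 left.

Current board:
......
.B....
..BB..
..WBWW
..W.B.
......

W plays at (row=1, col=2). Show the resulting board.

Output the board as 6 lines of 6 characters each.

Place W at (1,2); scan 8 dirs for brackets.
Dir NW: first cell '.' (not opp) -> no flip
Dir N: first cell '.' (not opp) -> no flip
Dir NE: first cell '.' (not opp) -> no flip
Dir W: opp run (1,1), next='.' -> no flip
Dir E: first cell '.' (not opp) -> no flip
Dir SW: first cell '.' (not opp) -> no flip
Dir S: opp run (2,2) capped by W -> flip
Dir SE: opp run (2,3) capped by W -> flip
All flips: (2,2) (2,3)

Answer: ......
.BW...
..WW..
..WBWW
..W.B.
......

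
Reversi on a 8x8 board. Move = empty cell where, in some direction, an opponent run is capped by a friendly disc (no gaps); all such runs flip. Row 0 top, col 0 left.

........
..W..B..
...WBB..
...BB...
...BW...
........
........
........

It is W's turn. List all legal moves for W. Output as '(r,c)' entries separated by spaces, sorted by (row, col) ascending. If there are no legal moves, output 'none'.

Answer: (1,4) (2,2) (2,6) (4,2) (4,5) (5,3)

Derivation:
(0,4): no bracket -> illegal
(0,5): no bracket -> illegal
(0,6): no bracket -> illegal
(1,3): no bracket -> illegal
(1,4): flips 2 -> legal
(1,6): no bracket -> illegal
(2,2): flips 1 -> legal
(2,6): flips 2 -> legal
(3,2): no bracket -> illegal
(3,5): no bracket -> illegal
(3,6): no bracket -> illegal
(4,2): flips 1 -> legal
(4,5): flips 1 -> legal
(5,2): no bracket -> illegal
(5,3): flips 2 -> legal
(5,4): no bracket -> illegal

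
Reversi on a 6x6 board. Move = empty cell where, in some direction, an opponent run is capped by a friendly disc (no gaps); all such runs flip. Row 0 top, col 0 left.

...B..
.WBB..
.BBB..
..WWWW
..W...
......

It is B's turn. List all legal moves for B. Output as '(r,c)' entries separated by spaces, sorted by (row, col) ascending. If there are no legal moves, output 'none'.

(0,0): flips 1 -> legal
(0,1): flips 1 -> legal
(0,2): no bracket -> illegal
(1,0): flips 1 -> legal
(2,0): no bracket -> illegal
(2,4): no bracket -> illegal
(2,5): no bracket -> illegal
(3,1): no bracket -> illegal
(4,1): flips 1 -> legal
(4,3): flips 2 -> legal
(4,4): flips 1 -> legal
(4,5): flips 1 -> legal
(5,1): no bracket -> illegal
(5,2): flips 2 -> legal
(5,3): no bracket -> illegal

Answer: (0,0) (0,1) (1,0) (4,1) (4,3) (4,4) (4,5) (5,2)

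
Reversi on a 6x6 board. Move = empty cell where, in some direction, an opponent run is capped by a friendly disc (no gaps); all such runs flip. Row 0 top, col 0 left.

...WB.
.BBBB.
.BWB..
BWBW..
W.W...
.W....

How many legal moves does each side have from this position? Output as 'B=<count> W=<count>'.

-- B to move --
(0,2): flips 1 -> legal
(2,0): no bracket -> illegal
(2,4): no bracket -> illegal
(3,4): flips 1 -> legal
(4,1): flips 1 -> legal
(4,3): flips 1 -> legal
(4,4): flips 2 -> legal
(5,0): flips 1 -> legal
(5,2): flips 1 -> legal
(5,3): no bracket -> illegal
B mobility = 7
-- W to move --
(0,0): flips 1 -> legal
(0,1): flips 2 -> legal
(0,2): flips 1 -> legal
(0,5): flips 1 -> legal
(1,0): no bracket -> illegal
(1,5): no bracket -> illegal
(2,0): flips 2 -> legal
(2,4): flips 1 -> legal
(2,5): flips 1 -> legal
(3,4): no bracket -> illegal
(4,1): no bracket -> illegal
(4,3): no bracket -> illegal
W mobility = 7

Answer: B=7 W=7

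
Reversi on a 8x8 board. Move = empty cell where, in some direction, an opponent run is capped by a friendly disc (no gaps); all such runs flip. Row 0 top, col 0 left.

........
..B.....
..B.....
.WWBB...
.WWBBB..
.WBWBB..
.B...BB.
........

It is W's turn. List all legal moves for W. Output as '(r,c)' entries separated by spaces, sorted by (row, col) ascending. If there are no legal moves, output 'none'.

Answer: (0,2) (1,3) (2,3) (2,4) (3,5) (4,6) (5,6) (6,2) (6,3) (7,1) (7,6)

Derivation:
(0,1): no bracket -> illegal
(0,2): flips 2 -> legal
(0,3): no bracket -> illegal
(1,1): no bracket -> illegal
(1,3): flips 1 -> legal
(2,1): no bracket -> illegal
(2,3): flips 2 -> legal
(2,4): flips 1 -> legal
(2,5): no bracket -> illegal
(3,5): flips 3 -> legal
(3,6): no bracket -> illegal
(4,6): flips 3 -> legal
(5,0): no bracket -> illegal
(5,6): flips 2 -> legal
(5,7): no bracket -> illegal
(6,0): no bracket -> illegal
(6,2): flips 1 -> legal
(6,3): flips 1 -> legal
(6,4): no bracket -> illegal
(6,7): no bracket -> illegal
(7,0): no bracket -> illegal
(7,1): flips 1 -> legal
(7,2): no bracket -> illegal
(7,4): no bracket -> illegal
(7,5): no bracket -> illegal
(7,6): flips 3 -> legal
(7,7): no bracket -> illegal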